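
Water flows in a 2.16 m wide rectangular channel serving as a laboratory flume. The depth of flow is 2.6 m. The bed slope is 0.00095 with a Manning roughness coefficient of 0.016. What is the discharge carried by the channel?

Q = 9.03 m³/s

Flow area A = b·y = 2.16 × 2.6 = 5.616 m². Wetted perimeter P = b + 2y = 2.16 + 2×2.6 = 7.36 m.
Hydraulic radius R = A/P = 5.616/7.36 = 0.763 m.
Manning's equation: Q = (1/n) A R^(2/3) S^(1/2) = (1/0.016) × 5.616 × 0.763^(2/3) × 0.00095^(1/2) = 9.03 m³/s.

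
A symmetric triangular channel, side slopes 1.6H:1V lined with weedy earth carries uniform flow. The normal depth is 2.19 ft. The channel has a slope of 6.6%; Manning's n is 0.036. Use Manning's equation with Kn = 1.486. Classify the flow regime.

For a triangular section with side slope z = 1.6: A = zy² = 1.6×2.19² = 7.674 ft²; P = 2y√(1+z²) = 2×2.19×1.887 = 8.264 ft.
Hydraulic radius R = A/P = 7.674/8.264 = 0.9286 ft.
V = (1.486/n) R^(2/3) √S = (1.486/0.036) × 0.9286^(2/3) × √0.066 = 10.09 ft/s. Hydraulic depth D_h = A/T = 7.674/7.008 = 1.095 ft.
Froude number Fr = V/√(g·D_h) = 10.09/√(32.2×1.095) = 1.7, which is greater than 1, so the flow is supercritical.

supercritical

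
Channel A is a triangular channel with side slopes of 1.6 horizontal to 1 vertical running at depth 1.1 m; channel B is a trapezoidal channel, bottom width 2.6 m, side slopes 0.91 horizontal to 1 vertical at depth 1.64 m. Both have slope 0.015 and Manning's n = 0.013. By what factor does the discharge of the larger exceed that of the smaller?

Channel A: For a triangular section with side slope z = 1.6: A = zy² = 1.6×1.1² = 1.936 m²; P = 2y√(1+z²) = 2×1.1×1.887 = 4.151 m. Hydraulic radius R = A/P = 1.936/4.151 = 0.4664 m. Q_A = (1/0.013)·1.936·0.4664^(2/3)·√0.015 = 10.97 m³/s.
Channel B: With bottom width b = 2.6 m and side slope z = 0.91: A = (b + zy)y = (2.6 + 0.91×1.64)×1.64 = 6.712 m²; P = b + 2y√(1+z²) = 2.6 + 2×1.64×1.352 = 7.035 m. Hydraulic radius R = A/P = 6.712/7.035 = 0.954 m. Q_B = (1/0.013)·6.712·0.954^(2/3)·√0.015 = 61.28 m³/s.
The larger discharge is 61.28 m³/s and the smaller is 10.97 m³/s; the ratio is 5.59.

5.59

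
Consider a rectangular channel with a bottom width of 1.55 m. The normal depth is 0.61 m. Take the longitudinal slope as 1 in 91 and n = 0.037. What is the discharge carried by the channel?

Flow area A = b·y = 1.55 × 0.61 = 0.9455 m². Wetted perimeter P = b + 2y = 1.55 + 2×0.61 = 2.77 m.
Hydraulic radius R = A/P = 0.9455/2.77 = 0.3413 m.
Manning's equation: Q = (1/n) A R^(2/3) S^(1/2) = (1/0.037) × 0.9455 × 0.3413^(2/3) × 0.01099^(1/2) = 1.31 m³/s.

Q = 1.31 m³/s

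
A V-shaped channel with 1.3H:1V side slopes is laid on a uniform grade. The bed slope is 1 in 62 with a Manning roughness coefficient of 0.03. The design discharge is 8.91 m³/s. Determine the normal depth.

Manning's equation rearranged: A R^(2/3) = nQ / (1·√S) = 0.03 × 8.91 / (√0.01613) = 2.105.
Try y = 1.23 m: A R^(2/3) = 1.218 — too small.
Try y = 1.85 m: A R^(2/3) = 3.618 — too large.
Try y = 1.51 m: A R^(2/3) = 2.105 — matches.

y_n = 1.51 m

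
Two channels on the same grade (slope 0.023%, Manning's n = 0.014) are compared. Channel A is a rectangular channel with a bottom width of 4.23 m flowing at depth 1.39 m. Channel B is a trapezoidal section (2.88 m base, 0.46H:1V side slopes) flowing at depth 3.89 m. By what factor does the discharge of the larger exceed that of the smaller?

Channel A: Flow area A = b·y = 4.23 × 1.39 = 5.88 m². Wetted perimeter P = b + 2y = 4.23 + 2×1.39 = 7.01 m. Hydraulic radius R = A/P = 5.88/7.01 = 0.8388 m. Q_A = (1/0.014)·5.88·0.8388^(2/3)·√0.00023 = 5.665 m³/s.
Channel B: With bottom width b = 2.88 m and side slope z = 0.46: A = (b + zy)y = (2.88 + 0.46×3.89)×3.89 = 18.16 m²; P = b + 2y√(1+z²) = 2.88 + 2×3.89×1.101 = 11.44 m. Hydraulic radius R = A/P = 18.16/11.44 = 1.587 m. Q_B = (1/0.014)·18.16·1.587^(2/3)·√0.00023 = 26.77 m³/s.
The larger discharge is 26.77 m³/s and the smaller is 5.665 m³/s; the ratio is 4.73.

4.73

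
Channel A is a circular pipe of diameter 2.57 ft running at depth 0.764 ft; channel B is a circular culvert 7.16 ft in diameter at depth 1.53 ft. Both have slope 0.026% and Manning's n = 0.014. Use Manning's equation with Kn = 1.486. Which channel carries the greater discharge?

Channel A: For a circular section of diameter D = 2.57 ft at depth y = 0.764 ft, the central angle is θ = 2 arccos(1 − 2y/D) = 2.307 rad. Then A = (D²/8)(θ − sin θ) = 1.292 ft² and P = Dθ/2 = 2.964 ft. Hydraulic radius R = A/P = 1.292/2.964 = 0.436 ft. Q_A = (1.486/0.014)·1.292·0.436^(2/3)·√0.00026 = 1.272 ft³/s.
Channel B: For a circular section of diameter D = 7.16 ft at depth y = 1.53 ft, the central angle is θ = 2 arccos(1 − 2y/D) = 1.922 rad. Then A = (D²/8)(θ − sin θ) = 6.301 ft² and P = Dθ/2 = 6.881 ft. Hydraulic radius R = A/P = 6.301/6.881 = 0.9157 ft. Q_B = (1.486/0.014)·6.301·0.9157^(2/3)·√0.00026 = 10.17 ft³/s.
Q_A = 1.272 ft³/s vs Q_B = 10.17 ft³/s, so channel B carries more.

channel B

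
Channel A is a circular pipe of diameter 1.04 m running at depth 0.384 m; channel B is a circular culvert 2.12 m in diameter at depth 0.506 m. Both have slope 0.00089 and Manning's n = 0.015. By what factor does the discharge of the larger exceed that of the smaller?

2.87

Channel A: For a circular section of diameter D = 1.04 m at depth y = 0.384 m, the central angle is θ = 2 arccos(1 − 2y/D) = 2.612 rad. Then A = (D²/8)(θ − sin θ) = 0.2849 m² and P = Dθ/2 = 1.358 m. Hydraulic radius R = A/P = 0.2849/1.358 = 0.2098 m. Q_A = (1/0.015)·0.2849·0.2098^(2/3)·√0.00089 = 0.2001 m³/s.
Channel B: For a circular section of diameter D = 2.12 m at depth y = 0.506 m, the central angle is θ = 2 arccos(1 − 2y/D) = 2.042 rad. Then A = (D²/8)(θ − sin θ) = 0.6464 m² and P = Dθ/2 = 2.164 m. Hydraulic radius R = A/P = 0.6464/2.164 = 0.2987 m. Q_B = (1/0.015)·0.6464·0.2987^(2/3)·√0.00089 = 0.5744 m³/s.
The larger discharge is 0.5744 m³/s and the smaller is 0.2001 m³/s; the ratio is 2.87.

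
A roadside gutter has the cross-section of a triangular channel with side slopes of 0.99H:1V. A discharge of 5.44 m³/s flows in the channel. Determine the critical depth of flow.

At critical depth, Q² T / (g A³) = 1, i.e. A³/T = Q²/g = 5.44²/9.81 = 3.017.
At y = 1.05 m: A³/T = 0.6254 — short.
At y = 1.44 m: A³/T = 3.034 — ≈ 3.017.

y_c = 1.44 m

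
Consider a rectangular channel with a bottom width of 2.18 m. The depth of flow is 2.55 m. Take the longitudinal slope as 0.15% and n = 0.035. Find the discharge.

Q = 5.14 m³/s

Flow area A = b·y = 2.18 × 2.55 = 5.559 m². Wetted perimeter P = b + 2y = 2.18 + 2×2.55 = 7.28 m.
Hydraulic radius R = A/P = 5.559/7.28 = 0.7636 m.
Manning's equation: Q = (1/n) A R^(2/3) S^(1/2) = (1/0.035) × 5.559 × 0.7636^(2/3) × 0.0015^(1/2) = 5.14 m³/s.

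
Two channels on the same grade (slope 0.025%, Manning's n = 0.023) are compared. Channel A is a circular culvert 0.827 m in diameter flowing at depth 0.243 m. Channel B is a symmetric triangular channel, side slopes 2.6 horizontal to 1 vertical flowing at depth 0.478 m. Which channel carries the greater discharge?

channel B

Channel A: For a circular section of diameter D = 0.827 m at depth y = 0.243 m, the central angle is θ = 2 arccos(1 − 2y/D) = 2.292 rad. Then A = (D²/8)(θ − sin θ) = 0.1317 m² and P = Dθ/2 = 0.9476 m. Hydraulic radius R = A/P = 0.1317/0.9476 = 0.139 m. Q_A = (1/0.023)·0.1317·0.139^(2/3)·√0.00025 = 0.02429 m³/s.
Channel B: For a triangular section with side slope z = 2.6: A = zy² = 2.6×0.478² = 0.5941 m²; P = 2y√(1+z²) = 2×0.478×2.786 = 2.663 m. Hydraulic radius R = A/P = 0.5941/2.663 = 0.2231 m. Q_B = (1/0.023)·0.5941·0.2231^(2/3)·√0.00025 = 0.1502 m³/s.
Q_A = 0.02429 m³/s vs Q_B = 0.1502 m³/s, so channel B carries more.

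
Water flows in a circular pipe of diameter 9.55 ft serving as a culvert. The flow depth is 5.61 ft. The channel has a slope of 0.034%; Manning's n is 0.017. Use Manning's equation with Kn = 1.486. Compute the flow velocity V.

For a circular section of diameter D = 9.55 ft at depth y = 5.61 ft, the central angle is θ = 2 arccos(1 − 2y/D) = 3.493 rad. Then A = (D²/8)(θ − sin θ) = 43.75 ft² and P = Dθ/2 = 16.68 ft.
Hydraulic radius R = A/P = 43.75/16.68 = 2.623 ft.
From Manning's equation, V = (1.486/n) R^(2/3) S^(1/2) = (1.486/0.017) × 2.623^(2/3) × 0.00034^(1/2) = 3.07 ft/s.

V = 3.07 ft/s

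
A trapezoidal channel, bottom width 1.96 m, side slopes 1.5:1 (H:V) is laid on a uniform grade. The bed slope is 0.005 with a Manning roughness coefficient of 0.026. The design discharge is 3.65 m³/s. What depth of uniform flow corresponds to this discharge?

Manning's equation rearranged: A R^(2/3) = nQ / (1·√S) = 0.026 × 3.65 / (√0.005) = 1.342.
Trying y = 0.573 m: A R^(2/3) = 0.8789 — too small.
Trying y = 0.855 m: A R^(2/3) = 1.861 — too large.
Trying y = 0.72 m: A R^(2/3) = 1.343 — matches.

y_n = 0.72 m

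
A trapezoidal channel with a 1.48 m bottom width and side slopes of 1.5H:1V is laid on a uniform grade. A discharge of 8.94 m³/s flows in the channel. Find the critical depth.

y_c = 1.09 m

At critical depth, Q² T / (g A³) = 1, i.e. A³/T = Q²/g = 8.94²/9.81 = 8.147.
Trying y = 0.789 m: A³/T = 2.412 — too small.
Trying y = 1.09 m: A³/T = 8.241 — matches.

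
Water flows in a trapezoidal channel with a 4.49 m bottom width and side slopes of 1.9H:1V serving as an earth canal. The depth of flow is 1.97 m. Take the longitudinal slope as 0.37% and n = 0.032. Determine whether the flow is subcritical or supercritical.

subcritical

With bottom width b = 4.49 m and side slope z = 1.9: A = (b + zy)y = (4.49 + 1.9×1.97)×1.97 = 16.22 m²; P = b + 2y√(1+z²) = 4.49 + 2×1.97×2.147 = 12.95 m.
Hydraulic radius R = A/P = 16.22/12.95 = 1.252 m.
V = (1/n) R^(2/3) √S = (1/0.032) × 1.252^(2/3) × √0.0037 = 2.209 m/s. Hydraulic depth D_h = A/T = 16.22/11.98 = 1.354 m.
Froude number Fr = V/√(g·D_h) = 2.209/√(9.81×1.354) = 0.606, which is less than 1, so the flow is subcritical.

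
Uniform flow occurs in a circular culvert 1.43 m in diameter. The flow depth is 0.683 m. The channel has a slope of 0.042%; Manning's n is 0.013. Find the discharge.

Q = 0.59 m³/s

For a circular section of diameter D = 1.43 m at depth y = 0.683 m, the central angle is θ = 2 arccos(1 − 2y/D) = 3.052 rad. Then A = (D²/8)(θ − sin θ) = 0.7573 m² and P = Dθ/2 = 2.182 m.
Hydraulic radius R = A/P = 0.7573/2.182 = 0.347 m.
Manning's equation: Q = (1/n) A R^(2/3) S^(1/2) = (1/0.013) × 0.7573 × 0.347^(2/3) × 0.00042^(1/2) = 0.59 m³/s.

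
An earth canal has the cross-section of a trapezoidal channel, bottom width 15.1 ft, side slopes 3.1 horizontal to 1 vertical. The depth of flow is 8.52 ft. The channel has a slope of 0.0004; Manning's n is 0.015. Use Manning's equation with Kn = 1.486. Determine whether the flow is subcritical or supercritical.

With bottom width b = 15.1 ft and side slope z = 3.1: A = (b + zy)y = (15.1 + 3.1×8.52)×8.52 = 353.7 ft²; P = b + 2y√(1+z²) = 15.1 + 2×8.52×3.257 = 70.6 ft.
Hydraulic radius R = A/P = 353.7/70.6 = 5.009 ft.
V = (1.486/n) R^(2/3) √S = (1.486/0.015) × 5.009^(2/3) × √0.0004 = 5.801 ft/s. Hydraulic depth D_h = A/T = 353.7/67.92 = 5.207 ft.
Froude number Fr = V/√(g·D_h) = 5.801/√(32.2×5.207) = 0.448, which is less than 1, so the flow is subcritical.

subcritical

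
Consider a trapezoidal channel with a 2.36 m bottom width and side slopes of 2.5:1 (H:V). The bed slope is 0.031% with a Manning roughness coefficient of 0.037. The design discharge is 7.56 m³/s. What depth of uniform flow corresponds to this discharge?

Manning's equation rearranged: A R^(2/3) = nQ / (1·√S) = 0.037 × 7.56 / (√0.00031) = 15.89.
Try y = 2.34 m: A R^(2/3) = 22.7 — too large.
Try y = 2 m: A R^(2/3) = 15.89 — ≈ 15.89.

y_n = 2 m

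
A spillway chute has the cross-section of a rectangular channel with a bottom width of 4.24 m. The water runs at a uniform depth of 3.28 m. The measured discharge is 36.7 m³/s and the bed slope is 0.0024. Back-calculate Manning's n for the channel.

Flow area A = b·y = 4.24 × 3.28 = 13.91 m². Wetted perimeter P = b + 2y = 4.24 + 2×3.28 = 10.8 m.
Hydraulic radius R = A/P = 13.91/10.8 = 1.288 m.
Rearranging Manning's equation: n = (1/Q) A R^(2/3) S^(1/2) = (1/36.7) × 13.91 × 1.288^(2/3) × √0.0024 = 0.022.

n = 0.022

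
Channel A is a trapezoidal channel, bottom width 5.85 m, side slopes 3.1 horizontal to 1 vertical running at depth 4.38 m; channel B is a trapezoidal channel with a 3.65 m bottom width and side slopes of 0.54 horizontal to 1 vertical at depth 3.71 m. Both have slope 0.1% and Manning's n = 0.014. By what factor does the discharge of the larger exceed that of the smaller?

Channel A: With bottom width b = 5.85 m and side slope z = 3.1: A = (b + zy)y = (5.85 + 3.1×4.38)×4.38 = 85.09 m²; P = b + 2y√(1+z²) = 5.85 + 2×4.38×3.257 = 34.38 m. Hydraulic radius R = A/P = 85.09/34.38 = 2.475 m. Q_A = (1/0.014)·85.09·2.475^(2/3)·√0.001 = 351.7 m³/s.
Channel B: With bottom width b = 3.65 m and side slope z = 0.54: A = (b + zy)y = (3.65 + 0.54×3.71)×3.71 = 20.97 m²; P = b + 2y√(1+z²) = 3.65 + 2×3.71×1.136 = 12.08 m. Hydraulic radius R = A/P = 20.97/12.08 = 1.736 m. Q_B = (1/0.014)·20.97·1.736^(2/3)·√0.001 = 68.43 m³/s.
The larger discharge is 351.7 m³/s and the smaller is 68.43 m³/s; the ratio is 5.14.

5.14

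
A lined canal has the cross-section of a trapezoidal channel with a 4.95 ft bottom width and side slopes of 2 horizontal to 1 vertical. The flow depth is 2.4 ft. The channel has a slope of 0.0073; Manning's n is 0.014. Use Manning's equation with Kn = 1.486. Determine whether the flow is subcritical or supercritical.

supercritical

With bottom width b = 4.95 ft and side slope z = 2: A = (b + zy)y = (4.95 + 2×2.4)×2.4 = 23.4 ft²; P = b + 2y√(1+z²) = 4.95 + 2×2.4×2.236 = 15.68 ft.
Hydraulic radius R = A/P = 23.4/15.68 = 1.492 ft.
V = (1.486/n) R^(2/3) √S = (1.486/0.014) × 1.492^(2/3) × √0.0073 = 11.84 ft/s. Hydraulic depth D_h = A/T = 23.4/14.55 = 1.608 ft.
Froude number Fr = V/√(g·D_h) = 11.84/√(32.2×1.608) = 1.65, which is greater than 1, so the flow is supercritical.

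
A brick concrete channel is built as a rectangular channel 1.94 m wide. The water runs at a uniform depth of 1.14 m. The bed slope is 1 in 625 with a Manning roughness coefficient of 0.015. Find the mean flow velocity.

V = 1.73 m/s

Flow area A = b·y = 1.94 × 1.14 = 2.212 m². Wetted perimeter P = b + 2y = 1.94 + 2×1.14 = 4.22 m.
Hydraulic radius R = A/P = 2.212/4.22 = 0.5241 m.
From Manning's equation, V = (1/n) R^(2/3) S^(1/2) = (1/0.015) × 0.5241^(2/3) × 0.0016^(1/2) = 1.73 m/s.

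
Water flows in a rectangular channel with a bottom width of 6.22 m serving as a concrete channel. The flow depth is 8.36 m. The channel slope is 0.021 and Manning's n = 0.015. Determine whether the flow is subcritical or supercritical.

supercritical

Flow area A = b·y = 6.22 × 8.36 = 52 m². Wetted perimeter P = b + 2y = 6.22 + 2×8.36 = 22.94 m.
Hydraulic radius R = A/P = 52/22.94 = 2.267 m.
V = (1/n) R^(2/3) √S = (1/0.015) × 2.267^(2/3) × √0.021 = 16.67 m/s. Hydraulic depth D_h = A/T = 52/6.22 = 8.36 m.
Froude number Fr = V/√(g·D_h) = 16.67/√(9.81×8.36) = 1.84, which is greater than 1, so the flow is supercritical.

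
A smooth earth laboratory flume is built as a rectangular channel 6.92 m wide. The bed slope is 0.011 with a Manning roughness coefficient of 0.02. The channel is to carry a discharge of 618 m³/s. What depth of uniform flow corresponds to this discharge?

Manning's equation rearranged: A R^(2/3) = nQ / (1·√S) = 0.02 × 618 / (√0.011) = 117.8.
Trying y = 7.75 m: A R^(2/3) = 95.92 — too small.
Trying y = 10.8 m: A R^(2/3) = 142.1 — too large.
Trying y = 9.21 m: A R^(2/3) = 117.9 — close enough.

y_n = 9.21 m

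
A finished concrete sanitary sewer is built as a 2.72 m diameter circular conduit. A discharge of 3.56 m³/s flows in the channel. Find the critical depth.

At critical depth, Q² T / (g A³) = 1, i.e. A³/T = Q²/g = 3.56²/9.81 = 1.292.
At y = 0.895 m: A³/T = 1.808 — over.
At y = 0.649 m: A³/T = 0.5188 — short.
At y = 0.821 m: A³/T = 1.294 — matches.

y_c = 0.821 m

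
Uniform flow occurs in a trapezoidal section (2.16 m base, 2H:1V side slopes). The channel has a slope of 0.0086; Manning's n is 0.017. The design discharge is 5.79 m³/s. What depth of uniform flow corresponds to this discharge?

y_n = 0.582 m

Manning's equation rearranged: A R^(2/3) = nQ / (1·√S) = 0.017 × 5.79 / (√0.0086) = 1.061.
Try y = 0.653 m: A R^(2/3) = 1.32 — over.
Try y = 0.582 m: A R^(2/3) = 1.061 — ≈ 1.061.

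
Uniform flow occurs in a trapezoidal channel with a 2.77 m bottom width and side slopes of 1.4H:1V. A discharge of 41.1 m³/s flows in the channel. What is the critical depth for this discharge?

y_c = 2.02 m

At critical depth, Q² T / (g A³) = 1, i.e. A³/T = Q²/g = 41.1²/9.81 = 172.2.
Try y = 2.21 m: A³/T = 243 — too large.
Try y = 1.57 m: A³/T = 66.22 — too small.
Try y = 2.02 m: A³/T = 171.6 — matches.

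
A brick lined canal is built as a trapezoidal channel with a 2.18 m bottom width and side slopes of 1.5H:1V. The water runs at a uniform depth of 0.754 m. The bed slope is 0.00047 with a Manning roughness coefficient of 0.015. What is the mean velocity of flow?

V = 0.922 m/s

With bottom width b = 2.18 m and side slope z = 1.5: A = (b + zy)y = (2.18 + 1.5×0.754)×0.754 = 2.496 m²; P = b + 2y√(1+z²) = 2.18 + 2×0.754×1.803 = 4.899 m.
Hydraulic radius R = A/P = 2.496/4.899 = 0.5096 m.
From Manning's equation, V = (1/n) R^(2/3) S^(1/2) = (1/0.015) × 0.5096^(2/3) × 0.00047^(1/2) = 0.922 m/s.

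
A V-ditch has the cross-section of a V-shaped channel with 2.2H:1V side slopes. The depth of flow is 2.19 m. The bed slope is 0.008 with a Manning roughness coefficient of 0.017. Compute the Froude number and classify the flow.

supercritical

For a triangular section with side slope z = 2.2: A = zy² = 2.2×2.19² = 10.55 m²; P = 2y√(1+z²) = 2×2.19×2.417 = 10.58 m.
Hydraulic radius R = A/P = 10.55/10.58 = 0.9969 m.
V = (1/n) R^(2/3) √S = (1/0.017) × 0.9969^(2/3) × √0.008 = 5.25 m/s. Hydraulic depth D_h = A/T = 10.55/9.636 = 1.095 m.
Froude number Fr = V/√(g·D_h) = 5.25/√(9.81×1.095) = 1.6, which is greater than 1, so the flow is supercritical.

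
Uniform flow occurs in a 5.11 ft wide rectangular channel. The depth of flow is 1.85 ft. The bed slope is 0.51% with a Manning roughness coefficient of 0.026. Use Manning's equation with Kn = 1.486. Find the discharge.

Flow area A = b·y = 5.11 × 1.85 = 9.454 ft². Wetted perimeter P = b + 2y = 5.11 + 2×1.85 = 8.81 ft.
Hydraulic radius R = A/P = 9.454/8.81 = 1.073 ft.
Manning's equation: Q = (1.486/n) A R^(2/3) S^(1/2) = (1.486/0.026) × 9.454 × 1.073^(2/3) × 0.0051^(1/2) = 40.4 ft³/s.

Q = 40.4 ft³/s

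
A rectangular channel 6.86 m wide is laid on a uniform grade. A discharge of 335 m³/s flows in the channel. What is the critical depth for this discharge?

For a rectangular channel, critical depth y_c = (q²/g)^(1/3) where q = Q/b = 335/6.86 = 48.83 m²/s.
So y_c = (48.83²/9.81)^(1/3) = 6.24 m.

y_c = 6.24 m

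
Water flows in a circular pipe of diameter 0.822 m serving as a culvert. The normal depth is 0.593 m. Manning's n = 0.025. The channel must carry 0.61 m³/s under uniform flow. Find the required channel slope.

For a circular section of diameter D = 0.822 m at depth y = 0.593 m, the central angle is θ = 2 arccos(1 − 2y/D) = 4.059 rad. Then A = (D²/8)(θ − sin θ) = 0.4099 m² and P = Dθ/2 = 1.668 m.
Hydraulic radius R = A/P = 0.4099/1.668 = 0.2457 m.
From Manning's equation, S = [nQ / (1 A R^(2/3))]² = [0.025 × 0.61 / (1 × 0.4099 × 0.2457^(2/3))]² = 0.00899.

S = 0.00899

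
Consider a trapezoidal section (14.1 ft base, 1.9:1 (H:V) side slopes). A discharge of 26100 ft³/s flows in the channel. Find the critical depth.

At critical depth, Q² T / (g A³) = 1, i.e. A³/T = Q²/g = 26100²/32.2 = 21160000.
Trying y = 24.8 ft: A³/T = 32300000 — over.
Trying y = 18 ft: A³/T = 7965000 — short.
Trying y = 22.5 ft: A³/T = 21010000 — ≈ 21160000.

y_c = 22.5 ft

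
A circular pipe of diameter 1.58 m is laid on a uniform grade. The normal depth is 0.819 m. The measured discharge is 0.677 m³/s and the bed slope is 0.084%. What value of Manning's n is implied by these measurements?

n = 0.024

For a circular section of diameter D = 1.58 m at depth y = 0.819 m, the central angle is θ = 2 arccos(1 − 2y/D) = 3.215 rad. Then A = (D²/8)(θ − sin θ) = 1.026 m² and P = Dθ/2 = 2.54 m.
Hydraulic radius R = A/P = 1.026/2.54 = 0.404 m.
Rearranging Manning's equation: n = (1/Q) A R^(2/3) S^(1/2) = (1/0.677) × 1.026 × 0.404^(2/3) × √0.00084 = 0.024.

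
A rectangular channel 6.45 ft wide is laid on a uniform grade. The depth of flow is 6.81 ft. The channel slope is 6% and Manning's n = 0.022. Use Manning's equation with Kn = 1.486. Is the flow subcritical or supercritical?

supercritical

Flow area A = b·y = 6.45 × 6.81 = 43.92 ft². Wetted perimeter P = b + 2y = 6.45 + 2×6.81 = 20.07 ft.
Hydraulic radius R = A/P = 43.92/20.07 = 2.189 ft.
V = (1.486/n) R^(2/3) √S = (1.486/0.022) × 2.189^(2/3) × √0.06 = 27.89 ft/s. Hydraulic depth D_h = A/T = 43.92/6.45 = 6.81 ft.
Froude number Fr = V/√(g·D_h) = 27.89/√(32.2×6.81) = 1.88, which is greater than 1, so the flow is supercritical.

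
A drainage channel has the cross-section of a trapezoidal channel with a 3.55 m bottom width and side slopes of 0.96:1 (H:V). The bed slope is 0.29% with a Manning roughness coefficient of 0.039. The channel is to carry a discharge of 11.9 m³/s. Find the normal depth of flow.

Manning's equation rearranged: A R^(2/3) = nQ / (1·√S) = 0.039 × 11.9 / (√0.0029) = 8.618.
At y = 1.98 m: A R^(2/3) = 12.15 — over.
At y = 1.39 m: A R^(2/3) = 6.408 — short.
At y = 1.64 m: A R^(2/3) = 8.615 — close enough.

y_n = 1.64 m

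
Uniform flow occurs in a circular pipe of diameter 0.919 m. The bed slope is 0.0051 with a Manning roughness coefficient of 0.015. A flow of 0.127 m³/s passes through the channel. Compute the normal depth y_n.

Manning's equation rearranged: A R^(2/3) = nQ / (1·√S) = 0.015 × 0.127 / (√0.0051) = 0.02668.
Try y = 0.221 m: A R^(2/3) = 0.03155 — over.
Try y = 0.203 m: A R^(2/3) = 0.02662 — close enough.

y_n = 0.203 m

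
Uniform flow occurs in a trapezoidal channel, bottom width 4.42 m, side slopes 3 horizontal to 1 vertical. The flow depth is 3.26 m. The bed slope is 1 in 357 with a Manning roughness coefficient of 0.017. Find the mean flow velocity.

With bottom width b = 4.42 m and side slope z = 3: A = (b + zy)y = (4.42 + 3×3.26)×3.26 = 46.29 m²; P = b + 2y√(1+z²) = 4.42 + 2×3.26×3.162 = 25.04 m.
Hydraulic radius R = A/P = 46.29/25.04 = 1.849 m.
From Manning's equation, V = (1/n) R^(2/3) S^(1/2) = (1/0.017) × 1.849^(2/3) × 0.002801^(1/2) = 4.69 m/s.

V = 4.69 m/s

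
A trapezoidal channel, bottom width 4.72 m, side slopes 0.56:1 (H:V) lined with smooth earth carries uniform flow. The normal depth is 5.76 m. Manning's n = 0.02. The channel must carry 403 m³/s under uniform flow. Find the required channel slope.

S = 0.00889

With bottom width b = 4.72 m and side slope z = 0.56: A = (b + zy)y = (4.72 + 0.56×5.76)×5.76 = 45.77 m²; P = b + 2y√(1+z²) = 4.72 + 2×5.76×1.146 = 17.92 m.
Hydraulic radius R = A/P = 45.77/17.92 = 2.553 m.
From Manning's equation, S = [nQ / (1 A R^(2/3))]² = [0.02 × 403 / (1 × 45.77 × 2.553^(2/3))]² = 0.00889.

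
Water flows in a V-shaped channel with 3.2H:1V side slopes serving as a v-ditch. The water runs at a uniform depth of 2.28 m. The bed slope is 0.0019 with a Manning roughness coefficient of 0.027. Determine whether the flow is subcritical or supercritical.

subcritical

For a triangular section with side slope z = 3.2: A = zy² = 3.2×2.28² = 16.63 m²; P = 2y√(1+z²) = 2×2.28×3.353 = 15.29 m.
Hydraulic radius R = A/P = 16.63/15.29 = 1.088 m.
V = (1/n) R^(2/3) √S = (1/0.027) × 1.088^(2/3) × √0.0019 = 1.708 m/s. Hydraulic depth D_h = A/T = 16.63/14.59 = 1.14 m.
Froude number Fr = V/√(g·D_h) = 1.708/√(9.81×1.14) = 0.511, which is less than 1, so the flow is subcritical.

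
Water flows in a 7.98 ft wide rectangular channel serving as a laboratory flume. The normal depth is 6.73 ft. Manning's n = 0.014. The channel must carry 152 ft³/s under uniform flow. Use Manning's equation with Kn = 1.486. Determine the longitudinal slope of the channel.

S = 0.000209

Flow area A = b·y = 7.98 × 6.73 = 53.71 ft². Wetted perimeter P = b + 2y = 7.98 + 2×6.73 = 21.44 ft.
Hydraulic radius R = A/P = 53.71/21.44 = 2.505 ft.
From Manning's equation, S = [nQ / (1.486 A R^(2/3))]² = [0.014 × 152 / (1.486 × 53.71 × 2.505^(2/3))]² = 0.000209.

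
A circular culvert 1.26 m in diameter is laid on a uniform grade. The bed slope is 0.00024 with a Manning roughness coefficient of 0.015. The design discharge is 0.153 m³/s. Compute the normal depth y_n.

Manning's equation rearranged: A R^(2/3) = nQ / (1·√S) = 0.015 × 0.153 / (√0.00024) = 0.1481.
At y = 0.501 m: A R^(2/3) = 0.1924 — too large.
At y = 0.435 m: A R^(2/3) = 0.1479 — matches.

y_n = 0.435 m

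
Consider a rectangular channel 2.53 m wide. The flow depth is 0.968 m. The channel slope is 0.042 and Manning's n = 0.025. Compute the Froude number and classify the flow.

Flow area A = b·y = 2.53 × 0.968 = 2.449 m². Wetted perimeter P = b + 2y = 2.53 + 2×0.968 = 4.466 m.
Hydraulic radius R = A/P = 2.449/4.466 = 0.5484 m.
V = (1/n) R^(2/3) √S = (1/0.025) × 0.5484^(2/3) × √0.042 = 5.492 m/s. Hydraulic depth D_h = A/T = 2.449/2.53 = 0.968 m.
Froude number Fr = V/√(g·D_h) = 5.492/√(9.81×0.968) = 1.78, which is greater than 1, so the flow is supercritical.

supercritical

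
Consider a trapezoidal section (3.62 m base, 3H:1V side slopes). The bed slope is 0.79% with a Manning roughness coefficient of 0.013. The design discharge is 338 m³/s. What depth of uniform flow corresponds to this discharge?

Manning's equation rearranged: A R^(2/3) = nQ / (1·√S) = 0.013 × 338 / (√0.0079) = 49.44.
Try y = 2.06 m: A R^(2/3) = 22.96 — too small.
Try y = 3.52 m: A R^(2/3) = 77.33 — too large.
Try y = 2.9 m: A R^(2/3) = 49.42 — matches.

y_n = 2.9 m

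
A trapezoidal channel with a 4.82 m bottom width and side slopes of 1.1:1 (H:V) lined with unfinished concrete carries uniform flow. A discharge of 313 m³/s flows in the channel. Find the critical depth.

At critical depth, Q² T / (g A³) = 1, i.e. A³/T = Q²/g = 313²/9.81 = 9987.
Try y = 4.26 m: A³/T = 4679 — short.
Try y = 6.37 m: A³/T = 22700 — over.
Try y = 5.18 m: A³/T = 9973 — ≈ 9987.

y_c = 5.18 m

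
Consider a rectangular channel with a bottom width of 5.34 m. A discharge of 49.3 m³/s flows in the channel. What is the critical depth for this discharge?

For a rectangular channel, critical depth y_c = (q²/g)^(1/3) where q = Q/b = 49.3/5.34 = 9.232 m²/s.
So y_c = (9.232²/9.81)^(1/3) = 2.06 m.

y_c = 2.06 m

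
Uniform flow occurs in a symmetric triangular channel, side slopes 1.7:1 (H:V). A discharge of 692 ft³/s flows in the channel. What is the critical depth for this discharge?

At critical depth, Q² T / (g A³) = 1, i.e. A³/T = Q²/g = 692²/32.2 = 14870.
Try y = 7.59 ft: A³/T = 36400 — high.
Try y = 4.92 ft: A³/T = 4166 — low.
Try y = 6.35 ft: A³/T = 14920 — close enough.

y_c = 6.35 ft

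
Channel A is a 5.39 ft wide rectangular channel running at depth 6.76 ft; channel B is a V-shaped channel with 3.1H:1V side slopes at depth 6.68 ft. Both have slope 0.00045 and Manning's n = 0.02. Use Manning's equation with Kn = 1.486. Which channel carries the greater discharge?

channel B

Channel A: Flow area A = b·y = 5.39 × 6.76 = 36.44 ft². Wetted perimeter P = b + 2y = 5.39 + 2×6.76 = 18.91 ft. Hydraulic radius R = A/P = 36.44/18.91 = 1.927 ft. Q_A = (1.486/0.02)·36.44·1.927^(2/3)·√0.00045 = 88.93 ft³/s.
Channel B: For a triangular section with side slope z = 3.1: A = zy² = 3.1×6.68² = 138.3 ft²; P = 2y√(1+z²) = 2×6.68×3.257 = 43.52 ft. Hydraulic radius R = A/P = 138.3/43.52 = 3.179 ft. Q_B = (1.486/0.02)·138.3·3.179^(2/3)·√0.00045 = 471.3 ft³/s.
Q_A = 88.93 ft³/s vs Q_B = 471.3 ft³/s, so channel B carries more.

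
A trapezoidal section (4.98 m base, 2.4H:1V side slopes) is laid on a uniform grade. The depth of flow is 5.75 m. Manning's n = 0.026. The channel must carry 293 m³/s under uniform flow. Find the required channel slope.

With bottom width b = 4.98 m and side slope z = 2.4: A = (b + zy)y = (4.98 + 2.4×5.75)×5.75 = 108 m²; P = b + 2y√(1+z²) = 4.98 + 2×5.75×2.6 = 34.88 m.
Hydraulic radius R = A/P = 108/34.88 = 3.096 m.
From Manning's equation, S = [nQ / (1 A R^(2/3))]² = [0.026 × 293 / (1 × 108 × 3.096^(2/3))]² = 0.0011.

S = 0.0011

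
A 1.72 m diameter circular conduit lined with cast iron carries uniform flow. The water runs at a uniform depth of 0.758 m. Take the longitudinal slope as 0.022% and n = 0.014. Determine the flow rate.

Q = 0.563 m³/s

For a circular section of diameter D = 1.72 m at depth y = 0.758 m, the central angle is θ = 2 arccos(1 − 2y/D) = 2.904 rad. Then A = (D²/8)(θ − sin θ) = 0.9867 m² and P = Dθ/2 = 2.497 m.
Hydraulic radius R = A/P = 0.9867/2.497 = 0.3951 m.
Manning's equation: Q = (1/n) A R^(2/3) S^(1/2) = (1/0.014) × 0.9867 × 0.3951^(2/3) × 0.00022^(1/2) = 0.563 m³/s.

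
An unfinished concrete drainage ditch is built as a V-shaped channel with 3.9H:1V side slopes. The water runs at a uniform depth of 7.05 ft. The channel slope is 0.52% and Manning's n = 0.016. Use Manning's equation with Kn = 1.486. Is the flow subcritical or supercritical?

For a triangular section with side slope z = 3.9: A = zy² = 3.9×7.05² = 193.8 ft²; P = 2y√(1+z²) = 2×7.05×4.026 = 56.77 ft.
Hydraulic radius R = A/P = 193.8/56.77 = 3.415 ft.
V = (1.486/n) R^(2/3) √S = (1.486/0.016) × 3.415^(2/3) × √0.0052 = 15.19 ft/s. Hydraulic depth D_h = A/T = 193.8/54.99 = 3.525 ft.
Froude number Fr = V/√(g·D_h) = 15.19/√(32.2×3.525) = 1.43, which is greater than 1, so the flow is supercritical.

supercritical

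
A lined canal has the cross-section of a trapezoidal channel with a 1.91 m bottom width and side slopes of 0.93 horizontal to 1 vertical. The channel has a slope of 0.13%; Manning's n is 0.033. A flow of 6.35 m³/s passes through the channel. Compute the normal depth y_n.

y_n = 1.74 m

Manning's equation rearranged: A R^(2/3) = nQ / (1·√S) = 0.033 × 6.35 / (√0.0013) = 5.812.
Trying y = 1.95 m: A R^(2/3) = 7.277 — high.
Trying y = 1.27 m: A R^(2/3) = 3.182 — low.
Trying y = 1.74 m: A R^(2/3) = 5.813 — matches.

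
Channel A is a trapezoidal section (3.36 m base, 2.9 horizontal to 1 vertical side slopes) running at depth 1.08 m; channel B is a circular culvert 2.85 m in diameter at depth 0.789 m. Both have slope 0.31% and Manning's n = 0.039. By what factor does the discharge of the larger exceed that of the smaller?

Channel A: With bottom width b = 3.36 m and side slope z = 2.9: A = (b + zy)y = (3.36 + 2.9×1.08)×1.08 = 7.011 m²; P = b + 2y√(1+z²) = 3.36 + 2×1.08×3.068 = 9.986 m. Hydraulic radius R = A/P = 7.011/9.986 = 0.7021 m. Q_A = (1/0.039)·7.011·0.7021^(2/3)·√0.0031 = 7.907 m³/s.
Channel B: For a circular section of diameter D = 2.85 m at depth y = 0.789 m, the central angle is θ = 2 arccos(1 − 2y/D) = 2.216 rad. Then A = (D²/8)(θ − sin θ) = 1.439 m² and P = Dθ/2 = 3.158 m. Hydraulic radius R = A/P = 1.439/3.158 = 0.4557 m. Q_B = (1/0.039)·1.439·0.4557^(2/3)·√0.0031 = 1.217 m³/s.
The larger discharge is 7.907 m³/s and the smaller is 1.217 m³/s; the ratio is 6.5.

6.5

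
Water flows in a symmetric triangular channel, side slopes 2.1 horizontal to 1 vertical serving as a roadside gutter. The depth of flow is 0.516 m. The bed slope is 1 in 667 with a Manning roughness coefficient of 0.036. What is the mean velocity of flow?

V = 0.407 m/s

For a triangular section with side slope z = 2.1: A = zy² = 2.1×0.516² = 0.5591 m²; P = 2y√(1+z²) = 2×0.516×2.326 = 2.4 m.
Hydraulic radius R = A/P = 0.5591/2.4 = 0.2329 m.
From Manning's equation, V = (1/n) R^(2/3) S^(1/2) = (1/0.036) × 0.2329^(2/3) × 0.001499^(1/2) = 0.407 m/s.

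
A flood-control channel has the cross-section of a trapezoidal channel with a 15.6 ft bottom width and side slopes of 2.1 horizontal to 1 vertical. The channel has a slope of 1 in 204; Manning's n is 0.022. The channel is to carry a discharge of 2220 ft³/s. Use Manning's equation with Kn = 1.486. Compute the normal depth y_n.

y_n = 6.36 ft

Manning's equation rearranged: A R^(2/3) = nQ / (1.486·√S) = 0.022 × 2220 / (1.486 × √0.004902) = 469.4.
At y = 8.09 ft: A R^(2/3) = 766 — high.
At y = 5.11 ft: A R^(2/3) = 305.3 — low.
At y = 6.36 ft: A R^(2/3) = 469.9 — close enough.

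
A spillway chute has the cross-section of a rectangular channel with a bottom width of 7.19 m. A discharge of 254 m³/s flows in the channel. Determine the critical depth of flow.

y_c = 5.03 m

For a rectangular channel, critical depth y_c = (q²/g)^(1/3) where q = Q/b = 254/7.19 = 35.33 m²/s.
So y_c = (35.33²/9.81)^(1/3) = 5.03 m.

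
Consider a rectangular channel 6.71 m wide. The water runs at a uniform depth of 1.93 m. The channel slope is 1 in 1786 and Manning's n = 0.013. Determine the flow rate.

Flow area A = b·y = 6.71 × 1.93 = 12.95 m². Wetted perimeter P = b + 2y = 6.71 + 2×1.93 = 10.57 m.
Hydraulic radius R = A/P = 12.95/10.57 = 1.225 m.
Manning's equation: Q = (1/n) A R^(2/3) S^(1/2) = (1/0.013) × 12.95 × 1.225^(2/3) × 0.0005599^(1/2) = 27 m³/s.

Q = 27 m³/s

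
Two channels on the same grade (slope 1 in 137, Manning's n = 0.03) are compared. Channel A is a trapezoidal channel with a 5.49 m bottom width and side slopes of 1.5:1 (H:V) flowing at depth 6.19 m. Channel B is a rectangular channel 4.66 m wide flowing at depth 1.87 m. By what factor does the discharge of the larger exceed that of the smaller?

Channel A: With bottom width b = 5.49 m and side slope z = 1.5: A = (b + zy)y = (5.49 + 1.5×6.19)×6.19 = 91.46 m²; P = b + 2y√(1+z²) = 5.49 + 2×6.19×1.803 = 27.81 m. Hydraulic radius R = A/P = 91.46/27.81 = 3.289 m. Q_A = (1/0.03)·91.46·3.289^(2/3)·√0.007299 = 576 m³/s.
Channel B: Flow area A = b·y = 4.66 × 1.87 = 8.714 m². Wetted perimeter P = b + 2y = 4.66 + 2×1.87 = 8.4 m. Hydraulic radius R = A/P = 8.714/8.4 = 1.037 m. Q_B = (1/0.03)·8.714·1.037^(2/3)·√0.007299 = 25.43 m³/s.
The larger discharge is 576 m³/s and the smaller is 25.43 m³/s; the ratio is 22.6.

22.6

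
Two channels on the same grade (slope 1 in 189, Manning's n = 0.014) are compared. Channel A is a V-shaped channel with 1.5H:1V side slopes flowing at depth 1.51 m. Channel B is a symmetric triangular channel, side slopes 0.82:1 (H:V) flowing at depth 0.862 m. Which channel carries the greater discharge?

channel A

Channel A: For a triangular section with side slope z = 1.5: A = zy² = 1.5×1.51² = 3.42 m²; P = 2y√(1+z²) = 2×1.51×1.803 = 5.444 m. Hydraulic radius R = A/P = 3.42/5.444 = 0.6282 m. Q_A = (1/0.014)·3.42·0.6282^(2/3)·√0.005291 = 13.03 m³/s.
Channel B: For a triangular section with side slope z = 0.82: A = zy² = 0.82×0.862² = 0.6093 m²; P = 2y√(1+z²) = 2×0.862×1.293 = 2.229 m. Hydraulic radius R = A/P = 0.6093/2.229 = 0.2733 m. Q_B = (1/0.014)·0.6093·0.2733^(2/3)·√0.005291 = 1.333 m³/s.
Q_A = 13.03 m³/s vs Q_B = 1.333 m³/s, so channel A carries more.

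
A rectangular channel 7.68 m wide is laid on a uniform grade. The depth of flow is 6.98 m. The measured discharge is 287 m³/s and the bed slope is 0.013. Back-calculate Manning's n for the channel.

n = 0.039

Flow area A = b·y = 7.68 × 6.98 = 53.61 m². Wetted perimeter P = b + 2y = 7.68 + 2×6.98 = 21.64 m.
Hydraulic radius R = A/P = 53.61/21.64 = 2.477 m.
Rearranging Manning's equation: n = (1/Q) A R^(2/3) S^(1/2) = (1/287) × 53.61 × 2.477^(2/3) × √0.013 = 0.039.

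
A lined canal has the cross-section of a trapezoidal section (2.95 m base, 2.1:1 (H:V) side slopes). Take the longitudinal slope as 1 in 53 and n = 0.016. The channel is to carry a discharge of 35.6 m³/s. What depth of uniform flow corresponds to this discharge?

Manning's equation rearranged: A R^(2/3) = nQ / (1·√S) = 0.016 × 35.6 / (√0.01887) = 4.147.
Try y = 1.14 m: A R^(2/3) = 4.976 — high.
Try y = 0.873 m: A R^(2/3) = 2.956 — low.
Try y = 1.04 m: A R^(2/3) = 4.151 — ≈ 4.147.

y_n = 1.04 m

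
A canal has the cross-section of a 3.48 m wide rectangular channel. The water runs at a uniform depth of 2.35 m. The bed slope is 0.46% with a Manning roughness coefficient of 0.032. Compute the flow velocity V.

Flow area A = b·y = 3.48 × 2.35 = 8.178 m². Wetted perimeter P = b + 2y = 3.48 + 2×2.35 = 8.18 m.
Hydraulic radius R = A/P = 8.178/8.18 = 0.9998 m.
From Manning's equation, V = (1/n) R^(2/3) S^(1/2) = (1/0.032) × 0.9998^(2/3) × 0.0046^(1/2) = 2.12 m/s.

V = 2.12 m/s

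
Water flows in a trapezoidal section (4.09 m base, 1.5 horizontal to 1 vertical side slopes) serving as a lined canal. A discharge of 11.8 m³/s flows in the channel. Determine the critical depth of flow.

y_c = 0.848 m

At critical depth, Q² T / (g A³) = 1, i.e. A³/T = Q²/g = 11.8²/9.81 = 14.19.
Try y = 0.65 m: A³/T = 5.908 — short.
Try y = 0.848 m: A³/T = 14.17 — ≈ 14.19.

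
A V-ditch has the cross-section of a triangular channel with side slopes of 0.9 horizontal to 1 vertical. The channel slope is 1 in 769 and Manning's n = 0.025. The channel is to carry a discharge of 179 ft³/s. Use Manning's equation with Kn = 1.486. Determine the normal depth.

y_n = 7.19 ft

Manning's equation rearranged: A R^(2/3) = nQ / (1.486·√S) = 0.025 × 179 / (1.486 × √0.0013) = 83.51.
Try y = 6.25 ft: A R^(2/3) = 57.48 — short.
Try y = 8.65 ft: A R^(2/3) = 136.7 — over.
Try y = 7.19 ft: A R^(2/3) = 83.52 — close enough.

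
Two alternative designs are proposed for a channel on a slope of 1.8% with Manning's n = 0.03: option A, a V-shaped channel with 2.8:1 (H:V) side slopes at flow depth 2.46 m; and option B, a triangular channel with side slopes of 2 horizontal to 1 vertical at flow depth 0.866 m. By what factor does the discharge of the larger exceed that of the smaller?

Channel A: For a triangular section with side slope z = 2.8: A = zy² = 2.8×2.46² = 16.94 m²; P = 2y√(1+z²) = 2×2.46×2.973 = 14.63 m. Hydraulic radius R = A/P = 16.94/14.63 = 1.158 m. Q_A = (1/0.03)·16.94·1.158^(2/3)·√0.018 = 83.58 m³/s.
Channel B: For a triangular section with side slope z = 2: A = zy² = 2×0.866² = 1.5 m²; P = 2y√(1+z²) = 2×0.866×2.236 = 3.873 m. Hydraulic radius R = A/P = 1.5/3.873 = 0.3873 m. Q_B = (1/0.03)·1.5·0.3873^(2/3)·√0.018 = 3.564 m³/s.
The larger discharge is 83.58 m³/s and the smaller is 3.564 m³/s; the ratio is 23.5.

23.5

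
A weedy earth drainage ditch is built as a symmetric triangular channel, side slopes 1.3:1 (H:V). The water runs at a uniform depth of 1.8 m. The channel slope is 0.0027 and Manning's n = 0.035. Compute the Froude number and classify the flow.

For a triangular section with side slope z = 1.3: A = zy² = 1.3×1.8² = 4.212 m²; P = 2y√(1+z²) = 2×1.8×1.64 = 5.904 m.
Hydraulic radius R = A/P = 4.212/5.904 = 0.7134 m.
V = (1/n) R^(2/3) √S = (1/0.035) × 0.7134^(2/3) × √0.0027 = 1.185 m/s. Hydraulic depth D_h = A/T = 4.212/4.68 = 0.9 m.
Froude number Fr = V/√(g·D_h) = 1.185/√(9.81×0.9) = 0.399, which is less than 1, so the flow is subcritical.

subcritical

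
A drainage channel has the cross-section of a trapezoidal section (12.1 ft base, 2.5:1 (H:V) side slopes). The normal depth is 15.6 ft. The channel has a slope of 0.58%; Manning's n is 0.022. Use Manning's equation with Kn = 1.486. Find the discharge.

With bottom width b = 12.1 ft and side slope z = 2.5: A = (b + zy)y = (12.1 + 2.5×15.6)×15.6 = 797.2 ft²; P = b + 2y√(1+z²) = 12.1 + 2×15.6×2.693 = 96.11 ft.
Hydraulic radius R = A/P = 797.2/96.11 = 8.294 ft.
Manning's equation: Q = (1.486/n) A R^(2/3) S^(1/2) = (1.486/0.022) × 797.2 × 8.294^(2/3) × 0.0058^(1/2) = 16800 ft³/s.

Q = 16800 ft³/s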